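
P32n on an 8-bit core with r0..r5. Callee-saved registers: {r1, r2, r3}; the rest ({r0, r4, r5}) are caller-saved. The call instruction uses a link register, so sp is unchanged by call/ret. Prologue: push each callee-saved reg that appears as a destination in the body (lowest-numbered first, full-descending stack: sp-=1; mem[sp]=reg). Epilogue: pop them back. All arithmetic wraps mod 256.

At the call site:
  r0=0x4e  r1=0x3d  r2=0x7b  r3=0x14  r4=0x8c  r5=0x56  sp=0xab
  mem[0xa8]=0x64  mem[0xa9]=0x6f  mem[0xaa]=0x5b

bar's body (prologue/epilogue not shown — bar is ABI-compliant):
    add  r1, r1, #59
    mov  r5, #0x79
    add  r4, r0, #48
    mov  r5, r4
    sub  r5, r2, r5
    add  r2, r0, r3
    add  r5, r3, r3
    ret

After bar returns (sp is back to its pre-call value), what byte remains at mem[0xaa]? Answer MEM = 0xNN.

prologue: push r1 -> mem[0xaa]=0x3d, sp=0xaa
prologue: push r2 -> mem[0xa9]=0x7b, sp=0xa9
body[0] add  r1, r1, #59 -> r1=0x78
body[1] mov  r5, #0x79 -> r5=0x79
body[2] add  r4, r0, #48 -> r4=0x7e
body[3] mov  r5, r4 -> r5=0x7e
body[4] sub  r5, r2, r5 -> r5=0xfd
body[5] add  r2, r0, r3 -> r2=0x62
body[6] add  r5, r3, r3 -> r5=0x28
epilogue: pop r2=0x7b, sp=0xaa
epilogue: pop r1=0x3d, sp=0xab
prologue pushed ['r1', 'r2'] at ['0xaa', '0xa9']

MEM = 0x3d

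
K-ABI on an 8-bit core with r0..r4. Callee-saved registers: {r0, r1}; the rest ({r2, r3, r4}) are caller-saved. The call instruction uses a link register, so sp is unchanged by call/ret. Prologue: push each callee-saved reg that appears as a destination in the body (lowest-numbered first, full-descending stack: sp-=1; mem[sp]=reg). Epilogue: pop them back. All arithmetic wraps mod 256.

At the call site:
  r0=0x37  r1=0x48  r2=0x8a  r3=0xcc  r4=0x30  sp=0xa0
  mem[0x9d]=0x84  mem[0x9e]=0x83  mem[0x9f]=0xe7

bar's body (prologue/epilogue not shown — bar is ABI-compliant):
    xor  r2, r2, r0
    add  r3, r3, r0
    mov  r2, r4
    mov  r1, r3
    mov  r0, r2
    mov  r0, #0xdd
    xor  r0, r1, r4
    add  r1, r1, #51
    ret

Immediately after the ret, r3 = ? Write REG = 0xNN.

REG = 0x03

prologue: push r0 -> mem[0x9f]=0x37, sp=0x9f
prologue: push r1 -> mem[0x9e]=0x48, sp=0x9e
body[0] xor  r2, r2, r0 -> r2=0xbd
body[1] add  r3, r3, r0 -> r3=0x03
body[2] mov  r2, r4 -> r2=0x30
body[3] mov  r1, r3 -> r1=0x03
body[4] mov  r0, r2 -> r0=0x30
body[5] mov  r0, #0xdd -> r0=0xdd
body[6] xor  r0, r1, r4 -> r0=0x33
body[7] add  r1, r1, #51 -> r1=0x36
epilogue: pop r1=0x48, sp=0x9f
epilogue: pop r0=0x37, sp=0xa0
r3 is caller-saved -> body value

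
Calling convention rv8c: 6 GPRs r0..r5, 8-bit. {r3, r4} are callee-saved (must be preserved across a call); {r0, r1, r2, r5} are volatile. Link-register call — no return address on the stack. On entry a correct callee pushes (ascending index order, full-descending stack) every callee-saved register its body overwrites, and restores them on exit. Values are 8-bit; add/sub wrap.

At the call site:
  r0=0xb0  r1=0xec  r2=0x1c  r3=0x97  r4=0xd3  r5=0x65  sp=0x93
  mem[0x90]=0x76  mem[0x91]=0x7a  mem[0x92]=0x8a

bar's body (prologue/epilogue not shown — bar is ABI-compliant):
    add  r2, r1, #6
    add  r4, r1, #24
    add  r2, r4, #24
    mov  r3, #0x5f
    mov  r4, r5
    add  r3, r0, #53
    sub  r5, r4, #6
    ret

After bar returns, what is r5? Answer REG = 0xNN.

prologue: push r3 -> mem[0x92]=0x97, sp=0x92
prologue: push r4 -> mem[0x91]=0xd3, sp=0x91
body[0] add  r2, r1, #6 -> r2=0xf2
body[1] add  r4, r1, #24 -> r4=0x04
body[2] add  r2, r4, #24 -> r2=0x1c
body[3] mov  r3, #0x5f -> r3=0x5f
body[4] mov  r4, r5 -> r4=0x65
body[5] add  r3, r0, #53 -> r3=0xe5
body[6] sub  r5, r4, #6 -> r5=0x5f
epilogue: pop r4=0xd3, sp=0x92
epilogue: pop r3=0x97, sp=0x93
r5 is caller-saved -> body value

REG = 0x5f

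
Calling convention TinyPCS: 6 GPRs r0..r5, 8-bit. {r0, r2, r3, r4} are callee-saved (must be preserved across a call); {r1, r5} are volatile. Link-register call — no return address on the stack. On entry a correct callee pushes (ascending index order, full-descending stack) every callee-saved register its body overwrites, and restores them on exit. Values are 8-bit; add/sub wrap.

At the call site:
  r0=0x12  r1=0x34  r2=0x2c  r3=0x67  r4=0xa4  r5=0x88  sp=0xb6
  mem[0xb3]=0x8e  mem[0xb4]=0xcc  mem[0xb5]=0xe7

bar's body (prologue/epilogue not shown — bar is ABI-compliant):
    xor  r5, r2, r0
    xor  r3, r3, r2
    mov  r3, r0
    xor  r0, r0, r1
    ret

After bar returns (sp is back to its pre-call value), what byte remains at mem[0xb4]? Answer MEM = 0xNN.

prologue: push r0 → mem[0xb5]=0x12, sp=0xb5
prologue: push r3 → mem[0xb4]=0x67, sp=0xb4
body[0] xor  r5, r2, r0 → r5=0x3e
body[1] xor  r3, r3, r2 → r3=0x4b
body[2] mov  r3, r0 → r3=0x12
body[3] xor  r0, r0, r1 → r0=0x26
epilogue: pop r3=0x67, sp=0xb5
epilogue: pop r0=0x12, sp=0xb6
prologue pushed ['r0', 'r3'] at ['0xb5', '0xb4']

MEM = 0x67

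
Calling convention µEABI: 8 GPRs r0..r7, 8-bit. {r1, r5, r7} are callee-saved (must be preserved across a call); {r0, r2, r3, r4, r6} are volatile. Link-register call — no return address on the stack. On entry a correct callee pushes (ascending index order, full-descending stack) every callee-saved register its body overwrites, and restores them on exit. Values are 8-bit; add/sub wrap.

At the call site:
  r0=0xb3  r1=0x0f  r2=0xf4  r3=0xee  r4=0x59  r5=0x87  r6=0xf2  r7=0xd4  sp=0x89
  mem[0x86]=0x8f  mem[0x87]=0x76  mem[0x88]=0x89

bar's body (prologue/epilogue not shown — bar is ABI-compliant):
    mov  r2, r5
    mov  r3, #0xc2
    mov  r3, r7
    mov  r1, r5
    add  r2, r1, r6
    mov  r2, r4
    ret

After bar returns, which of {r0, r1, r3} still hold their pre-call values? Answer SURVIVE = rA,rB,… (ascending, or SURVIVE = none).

SURVIVE = r0,r1

prologue: push r1 -> mem[0x88]=0x0f, sp=0x88
body[0] mov  r2, r5 -> r2=0x87
body[1] mov  r3, #0xc2 -> r3=0xc2
body[2] mov  r3, r7 -> r3=0xd4
body[3] mov  r1, r5 -> r1=0x87
body[4] add  r2, r1, r6 -> r2=0x79
body[5] mov  r2, r4 -> r2=0x59
epilogue: pop r1=0x0f, sp=0x89
r0: caller-saved, written=False
r1: callee-saved, written=True
r3: caller-saved, written=True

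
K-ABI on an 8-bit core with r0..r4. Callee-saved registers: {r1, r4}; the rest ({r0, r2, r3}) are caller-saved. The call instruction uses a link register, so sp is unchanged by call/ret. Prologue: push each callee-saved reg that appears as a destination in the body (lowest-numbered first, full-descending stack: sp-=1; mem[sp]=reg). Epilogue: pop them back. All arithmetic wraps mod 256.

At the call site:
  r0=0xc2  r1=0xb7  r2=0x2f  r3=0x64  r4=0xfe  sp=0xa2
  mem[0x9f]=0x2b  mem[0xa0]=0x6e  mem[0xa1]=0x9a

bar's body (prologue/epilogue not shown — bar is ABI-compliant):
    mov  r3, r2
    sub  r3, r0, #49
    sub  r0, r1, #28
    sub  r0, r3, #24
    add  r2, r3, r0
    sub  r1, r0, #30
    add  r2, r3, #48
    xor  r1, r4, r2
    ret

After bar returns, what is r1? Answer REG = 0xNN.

REG = 0xb7

prologue: push r1 → mem[0xa1]=0xb7, sp=0xa1
body[0] mov  r3, r2 → r3=0x2f
body[1] sub  r3, r0, #49 → r3=0x91
body[2] sub  r0, r1, #28 → r0=0x9b
body[3] sub  r0, r3, #24 → r0=0x79
body[4] add  r2, r3, r0 → r2=0x0a
body[5] sub  r1, r0, #30 → r1=0x5b
body[6] add  r2, r3, #48 → r2=0xc1
body[7] xor  r1, r4, r2 → r1=0x3f
epilogue: pop r1=0xb7, sp=0xa2
r1 is callee-saved → restored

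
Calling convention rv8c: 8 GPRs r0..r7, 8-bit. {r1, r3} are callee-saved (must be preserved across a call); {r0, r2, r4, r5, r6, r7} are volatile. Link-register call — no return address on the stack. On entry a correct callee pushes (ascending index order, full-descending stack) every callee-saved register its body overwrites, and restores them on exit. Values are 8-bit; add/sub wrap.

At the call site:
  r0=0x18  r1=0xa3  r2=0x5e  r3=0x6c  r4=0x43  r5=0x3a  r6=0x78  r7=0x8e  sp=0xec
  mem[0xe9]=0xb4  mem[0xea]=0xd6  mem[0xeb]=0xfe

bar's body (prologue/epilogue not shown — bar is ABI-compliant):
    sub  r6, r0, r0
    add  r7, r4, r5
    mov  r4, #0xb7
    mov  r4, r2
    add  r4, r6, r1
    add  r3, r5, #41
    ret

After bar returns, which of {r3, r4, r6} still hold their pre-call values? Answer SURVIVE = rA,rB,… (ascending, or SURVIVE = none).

prologue: push r3 -> mem[0xeb]=0x6c, sp=0xeb
body[0] sub  r6, r0, r0 -> r6=0x00
body[1] add  r7, r4, r5 -> r7=0x7d
body[2] mov  r4, #0xb7 -> r4=0xb7
body[3] mov  r4, r2 -> r4=0x5e
body[4] add  r4, r6, r1 -> r4=0xa3
body[5] add  r3, r5, #41 -> r3=0x63
epilogue: pop r3=0x6c, sp=0xec
r3: callee-saved, written=True
r4: caller-saved, written=True
r6: caller-saved, written=True

SURVIVE = r3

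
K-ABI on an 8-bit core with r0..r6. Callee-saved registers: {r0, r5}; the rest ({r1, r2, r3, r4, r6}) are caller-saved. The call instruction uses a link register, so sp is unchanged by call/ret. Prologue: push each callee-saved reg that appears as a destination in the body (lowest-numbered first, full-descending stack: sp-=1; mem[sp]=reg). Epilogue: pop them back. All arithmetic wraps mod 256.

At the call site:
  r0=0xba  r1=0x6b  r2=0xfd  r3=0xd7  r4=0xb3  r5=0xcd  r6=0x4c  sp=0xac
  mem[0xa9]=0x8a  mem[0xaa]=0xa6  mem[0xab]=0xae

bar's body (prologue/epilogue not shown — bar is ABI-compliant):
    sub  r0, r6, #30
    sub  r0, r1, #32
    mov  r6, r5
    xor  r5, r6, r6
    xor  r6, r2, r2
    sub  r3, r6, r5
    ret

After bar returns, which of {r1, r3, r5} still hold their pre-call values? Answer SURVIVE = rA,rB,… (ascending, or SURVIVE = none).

SURVIVE = r1,r5

prologue: push r0 → mem[0xab]=0xba, sp=0xab
prologue: push r5 → mem[0xaa]=0xcd, sp=0xaa
body[0] sub  r0, r6, #30 → r0=0x2e
body[1] sub  r0, r1, #32 → r0=0x4b
body[2] mov  r6, r5 → r6=0xcd
body[3] xor  r5, r6, r6 → r5=0x00
body[4] xor  r6, r2, r2 → r6=0x00
body[5] sub  r3, r6, r5 → r3=0x00
epilogue: pop r5=0xcd, sp=0xab
epilogue: pop r0=0xba, sp=0xac
r1: caller-saved, written=False
r3: caller-saved, written=True
r5: callee-saved, written=True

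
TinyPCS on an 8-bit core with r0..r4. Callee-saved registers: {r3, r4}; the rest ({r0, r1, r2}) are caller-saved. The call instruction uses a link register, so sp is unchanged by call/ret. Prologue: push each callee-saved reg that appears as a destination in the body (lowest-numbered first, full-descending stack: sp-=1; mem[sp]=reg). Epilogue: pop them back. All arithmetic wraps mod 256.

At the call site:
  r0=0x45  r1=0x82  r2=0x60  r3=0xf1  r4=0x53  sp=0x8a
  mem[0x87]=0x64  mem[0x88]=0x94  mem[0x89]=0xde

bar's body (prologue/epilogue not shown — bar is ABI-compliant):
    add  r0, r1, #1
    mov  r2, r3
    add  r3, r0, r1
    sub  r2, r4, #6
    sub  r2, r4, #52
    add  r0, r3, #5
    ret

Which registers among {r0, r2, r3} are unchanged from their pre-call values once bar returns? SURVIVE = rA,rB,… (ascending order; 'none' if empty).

prologue: push r3 → mem[0x89]=0xf1, sp=0x89
body[0] add  r0, r1, #1 → r0=0x83
body[1] mov  r2, r3 → r2=0xf1
body[2] add  r3, r0, r1 → r3=0x05
body[3] sub  r2, r4, #6 → r2=0x4d
body[4] sub  r2, r4, #52 → r2=0x1f
body[5] add  r0, r3, #5 → r0=0x0a
epilogue: pop r3=0xf1, sp=0x8a
r0: caller-saved, written=True
r2: caller-saved, written=True
r3: callee-saved, written=True

SURVIVE = r3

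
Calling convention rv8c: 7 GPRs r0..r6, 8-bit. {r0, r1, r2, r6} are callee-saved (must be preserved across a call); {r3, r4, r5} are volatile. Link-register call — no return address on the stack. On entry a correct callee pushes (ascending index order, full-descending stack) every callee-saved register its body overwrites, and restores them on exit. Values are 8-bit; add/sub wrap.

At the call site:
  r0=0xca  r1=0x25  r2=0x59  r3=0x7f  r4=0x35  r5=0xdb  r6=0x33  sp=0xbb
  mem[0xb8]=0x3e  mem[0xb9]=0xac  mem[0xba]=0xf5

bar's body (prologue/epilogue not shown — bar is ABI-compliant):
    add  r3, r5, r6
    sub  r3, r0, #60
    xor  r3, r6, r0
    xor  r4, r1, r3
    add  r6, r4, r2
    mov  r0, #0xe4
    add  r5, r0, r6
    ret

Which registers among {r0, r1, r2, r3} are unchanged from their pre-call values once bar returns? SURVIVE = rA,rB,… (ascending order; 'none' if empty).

prologue: push r0 -> mem[0xba]=0xca, sp=0xba
prologue: push r6 -> mem[0xb9]=0x33, sp=0xb9
body[0] add  r3, r5, r6 -> r3=0x0e
body[1] sub  r3, r0, #60 -> r3=0x8e
body[2] xor  r3, r6, r0 -> r3=0xf9
body[3] xor  r4, r1, r3 -> r4=0xdc
body[4] add  r6, r4, r2 -> r6=0x35
body[5] mov  r0, #0xe4 -> r0=0xe4
body[6] add  r5, r0, r6 -> r5=0x19
epilogue: pop r6=0x33, sp=0xba
epilogue: pop r0=0xca, sp=0xbb
r0: callee-saved, written=True
r1: callee-saved, written=False
r2: callee-saved, written=False
r3: caller-saved, written=True

SURVIVE = r0,r1,r2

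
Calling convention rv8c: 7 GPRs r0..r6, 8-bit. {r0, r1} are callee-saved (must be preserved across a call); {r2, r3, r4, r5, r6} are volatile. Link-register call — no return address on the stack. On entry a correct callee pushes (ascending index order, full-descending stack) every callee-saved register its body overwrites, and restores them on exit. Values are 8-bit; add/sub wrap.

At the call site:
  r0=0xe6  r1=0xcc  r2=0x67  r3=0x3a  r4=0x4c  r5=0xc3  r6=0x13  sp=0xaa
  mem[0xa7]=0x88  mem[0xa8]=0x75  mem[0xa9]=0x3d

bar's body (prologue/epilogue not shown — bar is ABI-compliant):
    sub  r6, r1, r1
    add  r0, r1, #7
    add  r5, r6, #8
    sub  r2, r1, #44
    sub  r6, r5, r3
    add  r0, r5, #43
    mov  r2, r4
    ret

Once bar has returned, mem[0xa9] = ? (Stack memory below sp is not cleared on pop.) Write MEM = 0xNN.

prologue: push r0 -> mem[0xa9]=0xe6, sp=0xa9
body[0] sub  r6, r1, r1 -> r6=0x00
body[1] add  r0, r1, #7 -> r0=0xd3
body[2] add  r5, r6, #8 -> r5=0x08
body[3] sub  r2, r1, #44 -> r2=0xa0
body[4] sub  r6, r5, r3 -> r6=0xce
body[5] add  r0, r5, #43 -> r0=0x33
body[6] mov  r2, r4 -> r2=0x4c
epilogue: pop r0=0xe6, sp=0xaa
prologue pushed ['r0'] at ['0xa9']

MEM = 0xe6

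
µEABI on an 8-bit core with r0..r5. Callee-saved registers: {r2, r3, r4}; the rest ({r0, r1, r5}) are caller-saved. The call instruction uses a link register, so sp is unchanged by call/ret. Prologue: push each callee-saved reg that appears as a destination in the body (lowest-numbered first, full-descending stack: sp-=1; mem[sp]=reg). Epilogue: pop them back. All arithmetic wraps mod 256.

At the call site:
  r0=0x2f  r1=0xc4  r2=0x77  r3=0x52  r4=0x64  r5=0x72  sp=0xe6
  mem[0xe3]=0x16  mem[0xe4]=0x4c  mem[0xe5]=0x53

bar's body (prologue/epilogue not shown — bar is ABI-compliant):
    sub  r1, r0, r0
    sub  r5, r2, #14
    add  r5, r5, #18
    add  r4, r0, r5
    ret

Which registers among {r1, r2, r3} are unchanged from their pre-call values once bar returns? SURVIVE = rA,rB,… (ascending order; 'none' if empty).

prologue: push r4 -> mem[0xe5]=0x64, sp=0xe5
body[0] sub  r1, r0, r0 -> r1=0x00
body[1] sub  r5, r2, #14 -> r5=0x69
body[2] add  r5, r5, #18 -> r5=0x7b
body[3] add  r4, r0, r5 -> r4=0xaa
epilogue: pop r4=0x64, sp=0xe6
r1: caller-saved, written=True
r2: callee-saved, written=False
r3: callee-saved, written=False

SURVIVE = r2,r3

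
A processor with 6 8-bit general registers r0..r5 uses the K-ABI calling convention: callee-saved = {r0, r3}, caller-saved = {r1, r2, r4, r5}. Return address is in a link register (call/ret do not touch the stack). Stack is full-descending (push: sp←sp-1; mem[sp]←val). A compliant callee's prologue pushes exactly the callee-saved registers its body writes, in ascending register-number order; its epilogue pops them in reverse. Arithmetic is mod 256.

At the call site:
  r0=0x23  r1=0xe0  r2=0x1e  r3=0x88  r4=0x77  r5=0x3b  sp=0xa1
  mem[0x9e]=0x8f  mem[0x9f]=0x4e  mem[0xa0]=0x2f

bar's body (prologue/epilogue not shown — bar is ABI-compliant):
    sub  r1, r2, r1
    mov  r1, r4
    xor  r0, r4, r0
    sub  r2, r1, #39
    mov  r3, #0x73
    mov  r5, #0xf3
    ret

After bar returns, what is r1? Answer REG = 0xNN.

prologue: push r0 -> mem[0xa0]=0x23, sp=0xa0
prologue: push r3 -> mem[0x9f]=0x88, sp=0x9f
body[0] sub  r1, r2, r1 -> r1=0x3e
body[1] mov  r1, r4 -> r1=0x77
body[2] xor  r0, r4, r0 -> r0=0x54
body[3] sub  r2, r1, #39 -> r2=0x50
body[4] mov  r3, #0x73 -> r3=0x73
body[5] mov  r5, #0xf3 -> r5=0xf3
epilogue: pop r3=0x88, sp=0xa0
epilogue: pop r0=0x23, sp=0xa1
r1 is caller-saved -> body value

REG = 0x77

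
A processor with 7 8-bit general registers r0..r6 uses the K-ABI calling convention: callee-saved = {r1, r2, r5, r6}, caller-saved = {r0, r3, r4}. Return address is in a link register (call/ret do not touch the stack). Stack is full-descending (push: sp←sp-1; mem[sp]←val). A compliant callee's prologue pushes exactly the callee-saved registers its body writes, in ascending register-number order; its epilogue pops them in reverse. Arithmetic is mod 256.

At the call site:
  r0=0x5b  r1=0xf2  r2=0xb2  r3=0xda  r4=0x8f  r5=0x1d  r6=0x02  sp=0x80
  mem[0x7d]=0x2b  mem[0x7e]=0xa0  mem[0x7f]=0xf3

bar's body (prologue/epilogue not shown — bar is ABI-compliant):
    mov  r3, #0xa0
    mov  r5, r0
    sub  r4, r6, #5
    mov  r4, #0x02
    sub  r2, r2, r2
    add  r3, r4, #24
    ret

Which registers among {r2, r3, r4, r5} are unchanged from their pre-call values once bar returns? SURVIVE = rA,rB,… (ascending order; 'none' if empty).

prologue: push r2 → mem[0x7f]=0xb2, sp=0x7f
prologue: push r5 → mem[0x7e]=0x1d, sp=0x7e
body[0] mov  r3, #0xa0 → r3=0xa0
body[1] mov  r5, r0 → r5=0x5b
body[2] sub  r4, r6, #5 → r4=0xfd
body[3] mov  r4, #0x02 → r4=0x02
body[4] sub  r2, r2, r2 → r2=0x00
body[5] add  r3, r4, #24 → r3=0x1a
epilogue: pop r5=0x1d, sp=0x7f
epilogue: pop r2=0xb2, sp=0x80
r2: callee-saved, written=True
r3: caller-saved, written=True
r4: caller-saved, written=True
r5: callee-saved, written=True

SURVIVE = r2,r5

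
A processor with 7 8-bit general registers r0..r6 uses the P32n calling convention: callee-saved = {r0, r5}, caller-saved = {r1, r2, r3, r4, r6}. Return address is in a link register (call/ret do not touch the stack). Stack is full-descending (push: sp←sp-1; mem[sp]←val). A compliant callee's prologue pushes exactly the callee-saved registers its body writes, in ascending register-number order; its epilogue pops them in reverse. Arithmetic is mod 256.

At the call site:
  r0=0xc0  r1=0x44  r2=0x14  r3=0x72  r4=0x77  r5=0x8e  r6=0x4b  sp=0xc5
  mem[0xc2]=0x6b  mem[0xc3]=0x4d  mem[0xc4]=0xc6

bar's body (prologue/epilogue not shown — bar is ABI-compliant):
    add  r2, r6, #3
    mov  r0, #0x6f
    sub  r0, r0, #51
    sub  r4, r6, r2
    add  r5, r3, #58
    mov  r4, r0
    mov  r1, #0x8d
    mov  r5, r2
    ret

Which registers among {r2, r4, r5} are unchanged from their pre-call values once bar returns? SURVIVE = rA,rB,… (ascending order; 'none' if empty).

prologue: push r0 -> mem[0xc4]=0xc0, sp=0xc4
prologue: push r5 -> mem[0xc3]=0x8e, sp=0xc3
body[0] add  r2, r6, #3 -> r2=0x4e
body[1] mov  r0, #0x6f -> r0=0x6f
body[2] sub  r0, r0, #51 -> r0=0x3c
body[3] sub  r4, r6, r2 -> r4=0xfd
body[4] add  r5, r3, #58 -> r5=0xac
body[5] mov  r4, r0 -> r4=0x3c
body[6] mov  r1, #0x8d -> r1=0x8d
body[7] mov  r5, r2 -> r5=0x4e
epilogue: pop r5=0x8e, sp=0xc4
epilogue: pop r0=0xc0, sp=0xc5
r2: caller-saved, written=True
r4: caller-saved, written=True
r5: callee-saved, written=True

SURVIVE = r5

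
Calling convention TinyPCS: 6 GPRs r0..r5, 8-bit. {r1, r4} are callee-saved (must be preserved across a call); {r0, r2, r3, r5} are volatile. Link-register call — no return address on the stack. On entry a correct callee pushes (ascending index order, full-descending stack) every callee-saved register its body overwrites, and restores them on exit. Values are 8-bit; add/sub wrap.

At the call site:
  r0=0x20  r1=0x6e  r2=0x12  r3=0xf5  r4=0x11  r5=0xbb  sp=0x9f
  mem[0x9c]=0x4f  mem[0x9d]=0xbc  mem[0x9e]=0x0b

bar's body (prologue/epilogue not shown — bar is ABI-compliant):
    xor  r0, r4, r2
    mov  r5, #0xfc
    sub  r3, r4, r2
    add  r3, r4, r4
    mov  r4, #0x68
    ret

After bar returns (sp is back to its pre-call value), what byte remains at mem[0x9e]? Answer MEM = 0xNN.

MEM = 0x11

prologue: push r4 → mem[0x9e]=0x11, sp=0x9e
body[0] xor  r0, r4, r2 → r0=0x03
body[1] mov  r5, #0xfc → r5=0xfc
body[2] sub  r3, r4, r2 → r3=0xff
body[3] add  r3, r4, r4 → r3=0x22
body[4] mov  r4, #0x68 → r4=0x68
epilogue: pop r4=0x11, sp=0x9f
prologue pushed ['r4'] at ['0x9e']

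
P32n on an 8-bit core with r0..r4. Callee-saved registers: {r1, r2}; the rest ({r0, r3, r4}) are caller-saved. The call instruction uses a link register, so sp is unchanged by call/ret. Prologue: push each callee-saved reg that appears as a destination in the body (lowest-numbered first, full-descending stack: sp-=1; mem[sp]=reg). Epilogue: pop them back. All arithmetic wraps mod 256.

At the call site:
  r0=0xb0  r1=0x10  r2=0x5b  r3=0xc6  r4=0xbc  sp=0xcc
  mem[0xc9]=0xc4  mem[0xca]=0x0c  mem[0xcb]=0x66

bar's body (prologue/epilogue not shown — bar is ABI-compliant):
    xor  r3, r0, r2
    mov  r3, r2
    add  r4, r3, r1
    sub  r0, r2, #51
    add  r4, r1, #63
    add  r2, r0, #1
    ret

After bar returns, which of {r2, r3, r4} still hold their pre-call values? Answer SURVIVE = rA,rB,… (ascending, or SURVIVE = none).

SURVIVE = r2

prologue: push r2 -> mem[0xcb]=0x5b, sp=0xcb
body[0] xor  r3, r0, r2 -> r3=0xeb
body[1] mov  r3, r2 -> r3=0x5b
body[2] add  r4, r3, r1 -> r4=0x6b
body[3] sub  r0, r2, #51 -> r0=0x28
body[4] add  r4, r1, #63 -> r4=0x4f
body[5] add  r2, r0, #1 -> r2=0x29
epilogue: pop r2=0x5b, sp=0xcc
r2: callee-saved, written=True
r3: caller-saved, written=True
r4: caller-saved, written=True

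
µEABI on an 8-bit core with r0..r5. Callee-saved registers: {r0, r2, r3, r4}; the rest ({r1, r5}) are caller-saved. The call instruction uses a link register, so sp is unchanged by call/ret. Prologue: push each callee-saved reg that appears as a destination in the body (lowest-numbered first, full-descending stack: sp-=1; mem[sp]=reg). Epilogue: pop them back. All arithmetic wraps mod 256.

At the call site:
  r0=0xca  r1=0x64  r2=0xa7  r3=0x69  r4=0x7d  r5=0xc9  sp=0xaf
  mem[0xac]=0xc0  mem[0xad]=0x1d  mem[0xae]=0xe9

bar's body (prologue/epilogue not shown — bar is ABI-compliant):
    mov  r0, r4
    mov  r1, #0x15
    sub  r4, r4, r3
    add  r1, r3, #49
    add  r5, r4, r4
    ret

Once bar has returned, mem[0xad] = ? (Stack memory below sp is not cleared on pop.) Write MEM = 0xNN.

prologue: push r0 → mem[0xae]=0xca, sp=0xae
prologue: push r4 → mem[0xad]=0x7d, sp=0xad
body[0] mov  r0, r4 → r0=0x7d
body[1] mov  r1, #0x15 → r1=0x15
body[2] sub  r4, r4, r3 → r4=0x14
body[3] add  r1, r3, #49 → r1=0x9a
body[4] add  r5, r4, r4 → r5=0x28
epilogue: pop r4=0x7d, sp=0xae
epilogue: pop r0=0xca, sp=0xaf
prologue pushed ['r0', 'r4'] at ['0xae', '0xad']

MEM = 0x7d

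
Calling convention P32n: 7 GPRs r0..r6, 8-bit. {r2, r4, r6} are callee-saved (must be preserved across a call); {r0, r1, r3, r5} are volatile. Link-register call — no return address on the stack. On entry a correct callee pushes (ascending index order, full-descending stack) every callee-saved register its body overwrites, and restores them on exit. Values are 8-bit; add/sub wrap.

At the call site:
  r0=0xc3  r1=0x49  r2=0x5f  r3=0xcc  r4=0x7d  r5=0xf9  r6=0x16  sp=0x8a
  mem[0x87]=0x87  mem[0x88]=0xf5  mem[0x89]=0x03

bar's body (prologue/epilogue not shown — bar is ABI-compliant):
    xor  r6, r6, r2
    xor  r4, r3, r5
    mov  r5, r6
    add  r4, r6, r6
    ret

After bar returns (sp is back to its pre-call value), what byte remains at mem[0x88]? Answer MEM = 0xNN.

prologue: push r4 → mem[0x89]=0x7d, sp=0x89
prologue: push r6 → mem[0x88]=0x16, sp=0x88
body[0] xor  r6, r6, r2 → r6=0x49
body[1] xor  r4, r3, r5 → r4=0x35
body[2] mov  r5, r6 → r5=0x49
body[3] add  r4, r6, r6 → r4=0x92
epilogue: pop r6=0x16, sp=0x89
epilogue: pop r4=0x7d, sp=0x8a
prologue pushed ['r4', 'r6'] at ['0x89', '0x88']

MEM = 0x16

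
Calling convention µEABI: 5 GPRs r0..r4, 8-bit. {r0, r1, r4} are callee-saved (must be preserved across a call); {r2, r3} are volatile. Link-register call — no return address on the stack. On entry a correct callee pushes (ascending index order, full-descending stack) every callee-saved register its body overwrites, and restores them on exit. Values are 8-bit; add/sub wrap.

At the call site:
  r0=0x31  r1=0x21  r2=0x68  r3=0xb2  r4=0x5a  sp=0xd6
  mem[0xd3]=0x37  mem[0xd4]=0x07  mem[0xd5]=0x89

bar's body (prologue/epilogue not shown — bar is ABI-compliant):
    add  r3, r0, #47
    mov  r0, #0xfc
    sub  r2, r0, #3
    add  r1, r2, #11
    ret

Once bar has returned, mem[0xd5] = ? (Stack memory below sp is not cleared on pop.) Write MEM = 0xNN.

MEM = 0x31

prologue: push r0 -> mem[0xd5]=0x31, sp=0xd5
prologue: push r1 -> mem[0xd4]=0x21, sp=0xd4
body[0] add  r3, r0, #47 -> r3=0x60
body[1] mov  r0, #0xfc -> r0=0xfc
body[2] sub  r2, r0, #3 -> r2=0xf9
body[3] add  r1, r2, #11 -> r1=0x04
epilogue: pop r1=0x21, sp=0xd5
epilogue: pop r0=0x31, sp=0xd6
prologue pushed ['r0', 'r1'] at ['0xd5', '0xd4']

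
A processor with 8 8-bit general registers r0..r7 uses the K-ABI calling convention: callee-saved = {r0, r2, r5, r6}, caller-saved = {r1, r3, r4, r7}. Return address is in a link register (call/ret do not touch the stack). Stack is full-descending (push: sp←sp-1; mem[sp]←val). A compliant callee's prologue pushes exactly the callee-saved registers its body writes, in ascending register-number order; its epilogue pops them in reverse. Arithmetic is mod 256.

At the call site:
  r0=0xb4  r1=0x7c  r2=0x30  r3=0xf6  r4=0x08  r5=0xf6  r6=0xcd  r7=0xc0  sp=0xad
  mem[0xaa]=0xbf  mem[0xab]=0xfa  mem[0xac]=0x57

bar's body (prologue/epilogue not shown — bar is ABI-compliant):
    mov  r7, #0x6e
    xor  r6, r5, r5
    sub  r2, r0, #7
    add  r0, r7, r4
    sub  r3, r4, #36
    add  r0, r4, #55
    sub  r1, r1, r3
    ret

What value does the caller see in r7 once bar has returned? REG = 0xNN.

REG = 0x6e

prologue: push r0 -> mem[0xac]=0xb4, sp=0xac
prologue: push r2 -> mem[0xab]=0x30, sp=0xab
prologue: push r6 -> mem[0xaa]=0xcd, sp=0xaa
body[0] mov  r7, #0x6e -> r7=0x6e
body[1] xor  r6, r5, r5 -> r6=0x00
body[2] sub  r2, r0, #7 -> r2=0xad
body[3] add  r0, r7, r4 -> r0=0x76
body[4] sub  r3, r4, #36 -> r3=0xe4
body[5] add  r0, r4, #55 -> r0=0x3f
body[6] sub  r1, r1, r3 -> r1=0x98
epilogue: pop r6=0xcd, sp=0xab
epilogue: pop r2=0x30, sp=0xac
epilogue: pop r0=0xb4, sp=0xad
r7 is caller-saved -> body value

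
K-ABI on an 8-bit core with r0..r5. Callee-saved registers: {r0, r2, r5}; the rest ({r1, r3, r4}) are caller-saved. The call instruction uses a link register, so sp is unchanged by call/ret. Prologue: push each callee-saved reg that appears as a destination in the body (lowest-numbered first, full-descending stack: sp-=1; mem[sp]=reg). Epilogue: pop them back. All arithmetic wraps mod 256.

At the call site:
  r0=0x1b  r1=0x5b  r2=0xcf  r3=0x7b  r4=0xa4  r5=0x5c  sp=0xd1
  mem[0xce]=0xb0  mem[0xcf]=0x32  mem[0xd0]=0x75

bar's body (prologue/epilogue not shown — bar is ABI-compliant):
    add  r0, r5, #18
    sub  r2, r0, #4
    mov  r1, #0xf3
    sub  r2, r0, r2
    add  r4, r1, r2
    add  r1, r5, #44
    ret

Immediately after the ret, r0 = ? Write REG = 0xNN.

REG = 0x1b

prologue: push r0 -> mem[0xd0]=0x1b, sp=0xd0
prologue: push r2 -> mem[0xcf]=0xcf, sp=0xcf
body[0] add  r0, r5, #18 -> r0=0x6e
body[1] sub  r2, r0, #4 -> r2=0x6a
body[2] mov  r1, #0xf3 -> r1=0xf3
body[3] sub  r2, r0, r2 -> r2=0x04
body[4] add  r4, r1, r2 -> r4=0xf7
body[5] add  r1, r5, #44 -> r1=0x88
epilogue: pop r2=0xcf, sp=0xd0
epilogue: pop r0=0x1b, sp=0xd1
r0 is callee-saved -> restored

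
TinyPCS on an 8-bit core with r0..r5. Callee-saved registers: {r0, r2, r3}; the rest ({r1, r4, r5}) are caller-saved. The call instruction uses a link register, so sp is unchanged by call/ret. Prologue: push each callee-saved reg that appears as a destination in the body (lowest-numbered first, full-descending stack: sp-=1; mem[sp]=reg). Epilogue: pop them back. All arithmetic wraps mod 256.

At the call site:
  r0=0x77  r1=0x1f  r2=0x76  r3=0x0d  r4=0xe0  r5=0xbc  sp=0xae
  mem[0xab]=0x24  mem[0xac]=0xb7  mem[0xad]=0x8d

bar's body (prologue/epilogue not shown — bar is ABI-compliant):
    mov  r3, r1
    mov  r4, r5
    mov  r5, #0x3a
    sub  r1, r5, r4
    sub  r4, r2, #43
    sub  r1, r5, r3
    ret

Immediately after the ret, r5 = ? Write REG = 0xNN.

REG = 0x3a

prologue: push r3 -> mem[0xad]=0x0d, sp=0xad
body[0] mov  r3, r1 -> r3=0x1f
body[1] mov  r4, r5 -> r4=0xbc
body[2] mov  r5, #0x3a -> r5=0x3a
body[3] sub  r1, r5, r4 -> r1=0x7e
body[4] sub  r4, r2, #43 -> r4=0x4b
body[5] sub  r1, r5, r3 -> r1=0x1b
epilogue: pop r3=0x0d, sp=0xae
r5 is caller-saved -> body value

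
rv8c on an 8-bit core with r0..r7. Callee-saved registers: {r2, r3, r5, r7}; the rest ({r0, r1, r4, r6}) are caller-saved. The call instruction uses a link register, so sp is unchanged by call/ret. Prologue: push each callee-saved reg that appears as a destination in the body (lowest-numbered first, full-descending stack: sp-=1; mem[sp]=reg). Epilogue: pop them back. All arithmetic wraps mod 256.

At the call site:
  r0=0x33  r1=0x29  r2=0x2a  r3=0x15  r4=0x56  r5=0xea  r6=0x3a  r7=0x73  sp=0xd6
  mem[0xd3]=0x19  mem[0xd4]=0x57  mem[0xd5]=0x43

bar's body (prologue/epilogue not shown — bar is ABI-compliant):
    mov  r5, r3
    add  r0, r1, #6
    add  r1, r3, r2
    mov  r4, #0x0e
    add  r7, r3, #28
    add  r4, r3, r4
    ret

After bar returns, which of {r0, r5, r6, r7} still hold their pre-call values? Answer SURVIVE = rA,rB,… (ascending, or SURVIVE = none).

prologue: push r5 → mem[0xd5]=0xea, sp=0xd5
prologue: push r7 → mem[0xd4]=0x73, sp=0xd4
body[0] mov  r5, r3 → r5=0x15
body[1] add  r0, r1, #6 → r0=0x2f
body[2] add  r1, r3, r2 → r1=0x3f
body[3] mov  r4, #0x0e → r4=0x0e
body[4] add  r7, r3, #28 → r7=0x31
body[5] add  r4, r3, r4 → r4=0x23
epilogue: pop r7=0x73, sp=0xd5
epilogue: pop r5=0xea, sp=0xd6
r0: caller-saved, written=True
r5: callee-saved, written=True
r6: caller-saved, written=False
r7: callee-saved, written=True

SURVIVE = r5,r6,r7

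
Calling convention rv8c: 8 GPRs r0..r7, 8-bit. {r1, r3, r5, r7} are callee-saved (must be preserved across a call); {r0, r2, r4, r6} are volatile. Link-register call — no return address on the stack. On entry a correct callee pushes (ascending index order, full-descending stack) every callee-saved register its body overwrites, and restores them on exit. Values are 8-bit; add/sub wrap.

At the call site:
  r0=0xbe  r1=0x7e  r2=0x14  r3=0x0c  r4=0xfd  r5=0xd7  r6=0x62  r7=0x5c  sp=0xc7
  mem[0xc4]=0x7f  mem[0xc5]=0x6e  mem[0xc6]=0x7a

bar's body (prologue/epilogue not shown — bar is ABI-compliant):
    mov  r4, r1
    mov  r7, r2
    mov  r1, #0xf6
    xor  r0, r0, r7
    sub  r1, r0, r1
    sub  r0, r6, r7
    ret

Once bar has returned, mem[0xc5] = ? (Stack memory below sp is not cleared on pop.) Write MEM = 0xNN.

MEM = 0x5c

prologue: push r1 → mem[0xc6]=0x7e, sp=0xc6
prologue: push r7 → mem[0xc5]=0x5c, sp=0xc5
body[0] mov  r4, r1 → r4=0x7e
body[1] mov  r7, r2 → r7=0x14
body[2] mov  r1, #0xf6 → r1=0xf6
body[3] xor  r0, r0, r7 → r0=0xaa
body[4] sub  r1, r0, r1 → r1=0xb4
body[5] sub  r0, r6, r7 → r0=0x4e
epilogue: pop r7=0x5c, sp=0xc6
epilogue: pop r1=0x7e, sp=0xc7
prologue pushed ['r1', 'r7'] at ['0xc6', '0xc5']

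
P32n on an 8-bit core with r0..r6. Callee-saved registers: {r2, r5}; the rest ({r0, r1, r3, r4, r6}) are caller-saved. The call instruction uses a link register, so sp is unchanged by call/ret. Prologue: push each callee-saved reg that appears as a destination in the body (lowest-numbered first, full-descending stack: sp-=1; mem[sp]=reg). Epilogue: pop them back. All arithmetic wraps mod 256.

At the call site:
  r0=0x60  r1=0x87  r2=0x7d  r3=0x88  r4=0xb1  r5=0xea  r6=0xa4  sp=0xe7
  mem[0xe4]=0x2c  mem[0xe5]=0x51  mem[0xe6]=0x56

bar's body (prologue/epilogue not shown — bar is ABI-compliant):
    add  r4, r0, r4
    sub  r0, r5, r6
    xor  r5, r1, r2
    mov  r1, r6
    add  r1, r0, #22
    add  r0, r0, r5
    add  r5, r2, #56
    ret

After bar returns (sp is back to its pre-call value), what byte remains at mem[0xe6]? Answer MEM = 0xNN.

prologue: push r5 → mem[0xe6]=0xea, sp=0xe6
body[0] add  r4, r0, r4 → r4=0x11
body[1] sub  r0, r5, r6 → r0=0x46
body[2] xor  r5, r1, r2 → r5=0xfa
body[3] mov  r1, r6 → r1=0xa4
body[4] add  r1, r0, #22 → r1=0x5c
body[5] add  r0, r0, r5 → r0=0x40
body[6] add  r5, r2, #56 → r5=0xb5
epilogue: pop r5=0xea, sp=0xe7
prologue pushed ['r5'] at ['0xe6']

MEM = 0xea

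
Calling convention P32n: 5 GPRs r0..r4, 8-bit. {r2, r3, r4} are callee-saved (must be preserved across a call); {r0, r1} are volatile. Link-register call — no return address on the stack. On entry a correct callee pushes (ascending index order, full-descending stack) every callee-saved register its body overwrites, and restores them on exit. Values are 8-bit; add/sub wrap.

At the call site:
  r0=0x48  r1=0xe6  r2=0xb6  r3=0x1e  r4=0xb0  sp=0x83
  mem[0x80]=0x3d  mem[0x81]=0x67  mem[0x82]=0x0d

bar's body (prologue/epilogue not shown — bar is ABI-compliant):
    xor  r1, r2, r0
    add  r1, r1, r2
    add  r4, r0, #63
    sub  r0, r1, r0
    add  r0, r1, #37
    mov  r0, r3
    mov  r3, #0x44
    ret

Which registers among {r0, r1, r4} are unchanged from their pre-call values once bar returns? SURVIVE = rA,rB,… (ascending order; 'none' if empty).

prologue: push r3 -> mem[0x82]=0x1e, sp=0x82
prologue: push r4 -> mem[0x81]=0xb0, sp=0x81
body[0] xor  r1, r2, r0 -> r1=0xfe
body[1] add  r1, r1, r2 -> r1=0xb4
body[2] add  r4, r0, #63 -> r4=0x87
body[3] sub  r0, r1, r0 -> r0=0x6c
body[4] add  r0, r1, #37 -> r0=0xd9
body[5] mov  r0, r3 -> r0=0x1e
body[6] mov  r3, #0x44 -> r3=0x44
epilogue: pop r4=0xb0, sp=0x82
epilogue: pop r3=0x1e, sp=0x83
r0: caller-saved, written=True
r1: caller-saved, written=True
r4: callee-saved, written=True

SURVIVE = r4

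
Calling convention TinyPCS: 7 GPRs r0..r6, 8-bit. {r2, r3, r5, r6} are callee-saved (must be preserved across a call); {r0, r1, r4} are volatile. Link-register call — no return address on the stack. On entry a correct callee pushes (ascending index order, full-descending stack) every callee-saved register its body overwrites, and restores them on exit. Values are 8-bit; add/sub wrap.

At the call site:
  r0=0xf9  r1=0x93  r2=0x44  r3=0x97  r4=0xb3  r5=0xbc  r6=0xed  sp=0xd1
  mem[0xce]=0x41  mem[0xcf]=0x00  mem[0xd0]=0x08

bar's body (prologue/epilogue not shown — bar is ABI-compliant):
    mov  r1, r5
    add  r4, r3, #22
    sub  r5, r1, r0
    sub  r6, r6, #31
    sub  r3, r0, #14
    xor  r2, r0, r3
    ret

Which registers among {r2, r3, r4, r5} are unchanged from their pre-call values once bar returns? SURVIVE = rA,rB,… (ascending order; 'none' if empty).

SURVIVE = r2,r3,r5

prologue: push r2 -> mem[0xd0]=0x44, sp=0xd0
prologue: push r3 -> mem[0xcf]=0x97, sp=0xcf
prologue: push r5 -> mem[0xce]=0xbc, sp=0xce
prologue: push r6 -> mem[0xcd]=0xed, sp=0xcd
body[0] mov  r1, r5 -> r1=0xbc
body[1] add  r4, r3, #22 -> r4=0xad
body[2] sub  r5, r1, r0 -> r5=0xc3
body[3] sub  r6, r6, #31 -> r6=0xce
body[4] sub  r3, r0, #14 -> r3=0xeb
body[5] xor  r2, r0, r3 -> r2=0x12
epilogue: pop r6=0xed, sp=0xce
epilogue: pop r5=0xbc, sp=0xcf
epilogue: pop r3=0x97, sp=0xd0
epilogue: pop r2=0x44, sp=0xd1
r2: callee-saved, written=True
r3: callee-saved, written=True
r4: caller-saved, written=True
r5: callee-saved, written=True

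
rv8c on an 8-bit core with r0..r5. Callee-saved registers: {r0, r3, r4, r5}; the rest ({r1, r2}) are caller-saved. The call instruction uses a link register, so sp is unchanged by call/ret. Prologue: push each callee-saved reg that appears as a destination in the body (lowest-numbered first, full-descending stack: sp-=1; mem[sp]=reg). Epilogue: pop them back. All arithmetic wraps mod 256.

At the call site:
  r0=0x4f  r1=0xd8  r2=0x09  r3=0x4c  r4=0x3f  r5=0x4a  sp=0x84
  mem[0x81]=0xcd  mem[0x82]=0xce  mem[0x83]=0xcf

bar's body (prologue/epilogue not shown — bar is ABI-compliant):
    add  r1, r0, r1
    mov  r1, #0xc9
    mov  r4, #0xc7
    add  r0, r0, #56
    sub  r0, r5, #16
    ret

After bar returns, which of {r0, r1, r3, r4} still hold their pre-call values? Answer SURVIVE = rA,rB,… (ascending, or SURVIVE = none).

prologue: push r0 → mem[0x83]=0x4f, sp=0x83
prologue: push r4 → mem[0x82]=0x3f, sp=0x82
body[0] add  r1, r0, r1 → r1=0x27
body[1] mov  r1, #0xc9 → r1=0xc9
body[2] mov  r4, #0xc7 → r4=0xc7
body[3] add  r0, r0, #56 → r0=0x87
body[4] sub  r0, r5, #16 → r0=0x3a
epilogue: pop r4=0x3f, sp=0x83
epilogue: pop r0=0x4f, sp=0x84
r0: callee-saved, written=True
r1: caller-saved, written=True
r3: callee-saved, written=False
r4: callee-saved, written=True

SURVIVE = r0,r3,r4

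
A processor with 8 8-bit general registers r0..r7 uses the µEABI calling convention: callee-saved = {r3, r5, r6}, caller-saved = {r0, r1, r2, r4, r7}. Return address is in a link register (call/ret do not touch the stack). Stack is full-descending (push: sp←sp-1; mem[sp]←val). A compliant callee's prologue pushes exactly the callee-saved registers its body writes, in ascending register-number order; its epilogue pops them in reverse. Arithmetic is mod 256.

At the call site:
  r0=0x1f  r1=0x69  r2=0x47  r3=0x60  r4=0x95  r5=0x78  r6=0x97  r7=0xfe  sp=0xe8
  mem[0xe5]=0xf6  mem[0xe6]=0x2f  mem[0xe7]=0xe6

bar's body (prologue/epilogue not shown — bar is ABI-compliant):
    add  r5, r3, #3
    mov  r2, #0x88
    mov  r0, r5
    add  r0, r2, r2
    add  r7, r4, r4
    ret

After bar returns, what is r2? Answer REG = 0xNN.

REG = 0x88

prologue: push r5 → mem[0xe7]=0x78, sp=0xe7
body[0] add  r5, r3, #3 → r5=0x63
body[1] mov  r2, #0x88 → r2=0x88
body[2] mov  r0, r5 → r0=0x63
body[3] add  r0, r2, r2 → r0=0x10
body[4] add  r7, r4, r4 → r7=0x2a
epilogue: pop r5=0x78, sp=0xe8
r2 is caller-saved → body value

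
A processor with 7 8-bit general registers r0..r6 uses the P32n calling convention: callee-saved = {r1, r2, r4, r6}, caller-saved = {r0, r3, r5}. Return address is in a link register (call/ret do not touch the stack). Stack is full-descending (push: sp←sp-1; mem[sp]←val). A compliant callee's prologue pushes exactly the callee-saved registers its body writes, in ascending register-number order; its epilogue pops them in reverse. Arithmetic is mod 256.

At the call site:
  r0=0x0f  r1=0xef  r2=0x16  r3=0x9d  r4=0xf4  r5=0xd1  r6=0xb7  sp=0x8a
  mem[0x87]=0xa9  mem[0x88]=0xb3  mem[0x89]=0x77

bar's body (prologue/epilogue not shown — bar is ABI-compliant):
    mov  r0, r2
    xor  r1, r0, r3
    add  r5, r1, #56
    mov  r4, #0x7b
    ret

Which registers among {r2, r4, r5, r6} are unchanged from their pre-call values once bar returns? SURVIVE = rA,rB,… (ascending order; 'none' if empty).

prologue: push r1 -> mem[0x89]=0xef, sp=0x89
prologue: push r4 -> mem[0x88]=0xf4, sp=0x88
body[0] mov  r0, r2 -> r0=0x16
body[1] xor  r1, r0, r3 -> r1=0x8b
body[2] add  r5, r1, #56 -> r5=0xc3
body[3] mov  r4, #0x7b -> r4=0x7b
epilogue: pop r4=0xf4, sp=0x89
epilogue: pop r1=0xef, sp=0x8a
r2: callee-saved, written=False
r4: callee-saved, written=True
r5: caller-saved, written=True
r6: callee-saved, written=False

SURVIVE = r2,r4,r6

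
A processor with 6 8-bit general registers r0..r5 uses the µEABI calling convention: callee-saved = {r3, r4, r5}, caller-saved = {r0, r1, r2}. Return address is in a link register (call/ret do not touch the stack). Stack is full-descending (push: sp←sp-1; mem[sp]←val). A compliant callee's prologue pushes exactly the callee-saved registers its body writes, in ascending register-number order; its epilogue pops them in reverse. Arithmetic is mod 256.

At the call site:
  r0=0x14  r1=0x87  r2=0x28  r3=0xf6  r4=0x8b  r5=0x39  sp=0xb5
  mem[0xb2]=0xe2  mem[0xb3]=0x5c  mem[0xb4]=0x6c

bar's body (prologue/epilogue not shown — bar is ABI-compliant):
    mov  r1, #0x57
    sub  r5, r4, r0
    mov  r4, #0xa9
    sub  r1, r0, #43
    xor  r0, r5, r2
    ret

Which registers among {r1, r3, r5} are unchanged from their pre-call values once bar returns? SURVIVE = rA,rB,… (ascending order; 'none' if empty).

SURVIVE = r3,r5

prologue: push r4 -> mem[0xb4]=0x8b, sp=0xb4
prologue: push r5 -> mem[0xb3]=0x39, sp=0xb3
body[0] mov  r1, #0x57 -> r1=0x57
body[1] sub  r5, r4, r0 -> r5=0x77
body[2] mov  r4, #0xa9 -> r4=0xa9
body[3] sub  r1, r0, #43 -> r1=0xe9
body[4] xor  r0, r5, r2 -> r0=0x5f
epilogue: pop r5=0x39, sp=0xb4
epilogue: pop r4=0x8b, sp=0xb5
r1: caller-saved, written=True
r3: callee-saved, written=False
r5: callee-saved, written=True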